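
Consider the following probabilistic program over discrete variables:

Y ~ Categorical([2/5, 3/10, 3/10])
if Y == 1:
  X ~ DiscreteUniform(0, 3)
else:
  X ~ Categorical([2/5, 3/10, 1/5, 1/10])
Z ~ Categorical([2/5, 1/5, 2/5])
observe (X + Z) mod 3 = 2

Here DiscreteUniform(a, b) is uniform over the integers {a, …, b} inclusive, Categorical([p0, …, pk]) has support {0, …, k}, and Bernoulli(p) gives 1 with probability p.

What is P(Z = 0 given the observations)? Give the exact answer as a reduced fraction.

P(Z = 0 | obs) = 86/343

Enumerate traces; 12 have nonzero weight after conditioning:
  (Y=0, X=0, Z=2) weight 8/125
  (Y=0, X=1, Z=1) weight 3/125
  (Y=0, X=2, Z=0) weight 4/125
  (Y=0, X=3, Z=2) weight 2/125
  (Y=1, X=0, Z=2) weight 3/100
  (Y=1, X=1, Z=1) weight 3/200
  (Y=1, X=2, Z=0) weight 3/100
  (Y=1, X=3, Z=2) weight 3/100
  … 4 more
Group by Z:
  weight(Z=0) = 43/500
  weight(Z=1) = 57/1000
  weight(Z=2) = 1/5
Total weight = 43/500 + 57/1000 + 1/5 = 343/1000
P(Z=0 | obs) = 43/500 / 343/1000 = 86/343
P(Z=1 | obs) = 57/1000 / 343/1000 = 57/343
P(Z=2 | obs) = 1/5 / 343/1000 = 200/343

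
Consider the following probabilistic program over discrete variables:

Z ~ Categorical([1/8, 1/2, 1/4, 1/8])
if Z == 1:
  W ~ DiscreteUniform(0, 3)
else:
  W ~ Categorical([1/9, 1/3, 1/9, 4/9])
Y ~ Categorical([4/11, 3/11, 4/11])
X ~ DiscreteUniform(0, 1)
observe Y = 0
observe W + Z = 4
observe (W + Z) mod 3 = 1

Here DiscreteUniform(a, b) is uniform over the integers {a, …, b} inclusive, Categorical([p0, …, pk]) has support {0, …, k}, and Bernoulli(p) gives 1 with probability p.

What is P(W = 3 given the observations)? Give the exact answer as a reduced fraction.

Enumerate traces; 6 have nonzero weight after conditioning:
  (Z=1, W=3, Y=0, X=0) weight 1/44
  (Z=1, W=3, Y=0, X=1) weight 1/44
  (Z=2, W=2, Y=0, X=0) weight 1/198
  (Z=2, W=2, Y=0, X=1) weight 1/198
  (Z=3, W=1, Y=0, X=0) weight 1/132
  (Z=3, W=1, Y=0, X=1) weight 1/132
Group by W:
  weight(W=1) = 1/66
  weight(W=2) = 1/99
  weight(W=3) = 1/22
Total weight = 1/66 + 1/99 + 1/22 = 7/99
P(W=1 | obs) = 1/66 / 7/99 = 3/14
P(W=2 | obs) = 1/99 / 7/99 = 1/7
P(W=3 | obs) = 1/22 / 7/99 = 9/14

P(W = 3 | obs) = 9/14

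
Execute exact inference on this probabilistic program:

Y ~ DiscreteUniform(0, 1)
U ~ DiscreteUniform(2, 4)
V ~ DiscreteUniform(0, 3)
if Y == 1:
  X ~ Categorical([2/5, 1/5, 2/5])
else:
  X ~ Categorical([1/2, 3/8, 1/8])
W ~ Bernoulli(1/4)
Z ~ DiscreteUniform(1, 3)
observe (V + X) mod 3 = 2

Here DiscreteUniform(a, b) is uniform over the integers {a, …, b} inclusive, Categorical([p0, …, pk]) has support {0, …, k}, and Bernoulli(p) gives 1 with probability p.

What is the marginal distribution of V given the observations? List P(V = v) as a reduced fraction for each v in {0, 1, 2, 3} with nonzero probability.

P(V=0) = 21/101, P(V=1) = 23/101, P(V=2) = 36/101, P(V=3) = 21/101

Enumerate traces; 144 have nonzero weight after conditioning:
  (Y=0, U=2, V=0, X=2, W=0, Z=1) weight 1/768
  (Y=0, U=2, V=0, X=2, W=0, Z=2) weight 1/768
  (Y=0, U=2, V=0, X=2, W=0, Z=3) weight 1/768
  (Y=0, U=2, V=0, X=2, W=1, Z=1) weight 1/2304
  (Y=0, U=2, V=0, X=2, W=1, Z=2) weight 1/2304
  (Y=0, U=2, V=0, X=2, W=1, Z=3) weight 1/2304
  (Y=0, U=2, V=1, X=1, W=0, Z=1) weight 1/256
  (Y=0, U=2, V=1, X=1, W=0, Z=2) weight 1/256
  (Y=0, U=2, V=2, X=0, W=0, Z=1) weight 1/192
  (Y=0, U=2, V=3, X=2, W=0, Z=1) weight 1/768
  … 134 more
Group by V:
  weight(V=0) = 21/320
  weight(V=1) = 23/320
  weight(V=2) = 9/80
  weight(V=3) = 21/320
Total weight = 21/320 + 23/320 + 9/80 + 21/320 = 101/320
P(V=0 | obs) = 21/320 / 101/320 = 21/101
P(V=1 | obs) = 23/320 / 101/320 = 23/101
P(V=2 | obs) = 9/80 / 101/320 = 36/101
P(V=3 | obs) = 21/320 / 101/320 = 21/101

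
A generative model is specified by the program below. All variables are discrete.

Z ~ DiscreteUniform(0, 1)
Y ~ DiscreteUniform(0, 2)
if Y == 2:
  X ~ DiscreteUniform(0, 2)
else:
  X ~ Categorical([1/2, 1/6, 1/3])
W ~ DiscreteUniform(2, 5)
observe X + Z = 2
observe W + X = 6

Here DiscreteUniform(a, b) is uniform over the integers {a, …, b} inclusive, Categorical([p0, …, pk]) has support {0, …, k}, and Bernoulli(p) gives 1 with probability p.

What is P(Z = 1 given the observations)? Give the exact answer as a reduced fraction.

Enumerate traces; 6 have nonzero weight after conditioning:
  (Z=0, Y=0, X=2, W=4) weight 1/72
  (Z=0, Y=1, X=2, W=4) weight 1/72
  (Z=0, Y=2, X=2, W=4) weight 1/72
  (Z=1, Y=0, X=1, W=5) weight 1/144
  (Z=1, Y=1, X=1, W=5) weight 1/144
  (Z=1, Y=2, X=1, W=5) weight 1/72
Group by Z:
  weight(Z=0) = 1/24
  weight(Z=1) = 1/36
Total weight = 1/24 + 1/36 = 5/72
P(Z=0 | obs) = 1/24 / 5/72 = 3/5
P(Z=1 | obs) = 1/36 / 5/72 = 2/5

P(Z = 1 | obs) = 2/5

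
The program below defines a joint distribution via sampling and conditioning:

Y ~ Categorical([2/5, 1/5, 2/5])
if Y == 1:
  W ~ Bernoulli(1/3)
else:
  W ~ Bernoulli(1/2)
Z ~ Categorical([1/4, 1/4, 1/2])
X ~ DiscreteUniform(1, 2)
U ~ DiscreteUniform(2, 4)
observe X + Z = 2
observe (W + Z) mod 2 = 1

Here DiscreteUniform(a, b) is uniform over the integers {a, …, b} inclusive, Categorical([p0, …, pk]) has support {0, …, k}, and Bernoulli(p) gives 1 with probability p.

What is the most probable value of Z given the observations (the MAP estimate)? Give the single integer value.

Enumerate traces; 18 have nonzero weight after conditioning:
  (Y=0, W=0, Z=1, X=1, U=2) weight 1/120
  (Y=0, W=0, Z=1, X=1, U=3) weight 1/120
  (Y=0, W=0, Z=1, X=1, U=4) weight 1/120
  (Y=0, W=1, Z=0, X=2, U=2) weight 1/120
  (Y=0, W=1, Z=0, X=2, U=3) weight 1/120
  (Y=0, W=1, Z=0, X=2, U=4) weight 1/120
  (Y=1, W=0, Z=1, X=1, U=2) weight 1/180
  (Y=1, W=0, Z=1, X=1, U=3) weight 1/180
  … 10 more
Group by Z:
  weight(Z=0) = 7/120
  weight(Z=1) = 1/15
Total weight = 7/120 + 1/15 = 1/8
P(Z=0 | obs) = 7/120 / 1/8 = 7/15
P(Z=1 | obs) = 1/15 / 1/8 = 8/15
argmax = 1

argmax_v P(Z = v | obs) = 1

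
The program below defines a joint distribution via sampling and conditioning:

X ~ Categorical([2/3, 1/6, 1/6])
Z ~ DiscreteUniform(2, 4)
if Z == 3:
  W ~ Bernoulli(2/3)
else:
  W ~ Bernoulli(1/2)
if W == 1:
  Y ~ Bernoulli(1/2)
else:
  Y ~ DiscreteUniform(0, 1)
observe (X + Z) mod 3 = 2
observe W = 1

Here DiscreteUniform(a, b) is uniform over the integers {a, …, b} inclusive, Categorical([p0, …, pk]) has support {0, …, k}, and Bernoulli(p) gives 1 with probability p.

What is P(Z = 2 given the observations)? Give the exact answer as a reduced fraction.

P(Z = 2 | obs) = 12/19

Enumerate traces; 6 have nonzero weight after conditioning:
  (X=0, Z=2, W=1, Y=0) weight 1/18
  (X=0, Z=2, W=1, Y=1) weight 1/18
  (X=1, Z=4, W=1, Y=0) weight 1/72
  (X=1, Z=4, W=1, Y=1) weight 1/72
  (X=2, Z=3, W=1, Y=0) weight 1/54
  (X=2, Z=3, W=1, Y=1) weight 1/54
Group by Z:
  weight(Z=2) = 1/9
  weight(Z=3) = 1/27
  weight(Z=4) = 1/36
Total weight = 1/9 + 1/27 + 1/36 = 19/108
P(Z=2 | obs) = 1/9 / 19/108 = 12/19
P(Z=3 | obs) = 1/27 / 19/108 = 4/19
P(Z=4 | obs) = 1/36 / 19/108 = 3/19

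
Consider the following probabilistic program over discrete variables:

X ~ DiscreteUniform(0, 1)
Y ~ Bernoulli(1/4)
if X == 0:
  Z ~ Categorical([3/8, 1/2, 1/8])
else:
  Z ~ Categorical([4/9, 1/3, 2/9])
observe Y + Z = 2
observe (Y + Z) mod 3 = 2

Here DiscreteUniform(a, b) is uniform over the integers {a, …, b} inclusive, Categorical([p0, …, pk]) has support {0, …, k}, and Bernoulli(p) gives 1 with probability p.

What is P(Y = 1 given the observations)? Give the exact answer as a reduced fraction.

Enumerate traces; 4 have nonzero weight after conditioning:
  (X=0, Y=0, Z=2) weight 3/64
  (X=0, Y=1, Z=1) weight 1/16
  (X=1, Y=0, Z=2) weight 1/12
  (X=1, Y=1, Z=1) weight 1/24
Group by Y:
  weight(Y=0) = 25/192
  weight(Y=1) = 5/48
Total weight = 25/192 + 5/48 = 15/64
P(Y=0 | obs) = 25/192 / 15/64 = 5/9
P(Y=1 | obs) = 5/48 / 15/64 = 4/9

P(Y = 1 | obs) = 4/9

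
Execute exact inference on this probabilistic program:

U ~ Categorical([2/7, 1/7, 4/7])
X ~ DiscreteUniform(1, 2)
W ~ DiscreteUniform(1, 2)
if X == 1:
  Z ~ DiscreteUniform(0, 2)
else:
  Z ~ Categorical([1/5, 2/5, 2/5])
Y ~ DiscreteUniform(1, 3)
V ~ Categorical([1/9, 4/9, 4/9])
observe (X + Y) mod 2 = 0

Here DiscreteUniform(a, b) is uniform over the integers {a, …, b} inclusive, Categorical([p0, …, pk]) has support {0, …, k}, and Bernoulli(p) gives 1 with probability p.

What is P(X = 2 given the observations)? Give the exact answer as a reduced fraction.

Enumerate traces; 162 have nonzero weight after conditioning:
  (U=0, X=1, W=1, Z=0, Y=1, V=0) weight 1/1134
  (U=0, X=1, W=1, Z=0, Y=1, V=1) weight 2/567
  (U=0, X=1, W=1, Z=0, Y=1, V=2) weight 2/567
  (U=0, X=1, W=1, Z=0, Y=3, V=0) weight 1/1134
  (U=0, X=1, W=1, Z=0, Y=3, V=1) weight 2/567
  (U=0, X=1, W=1, Z=0, Y=3, V=2) weight 2/567
  (U=0, X=1, W=1, Z=1, Y=1, V=0) weight 1/1134
  (U=0, X=1, W=1, Z=1, Y=1, V=1) weight 2/567
  (U=0, X=2, W=1, Z=0, Y=2, V=0) weight 1/1890
  … 153 more
Group by X:
  weight(X=1) = 1/3
  weight(X=2) = 1/6
Total weight = 1/3 + 1/6 = 1/2
P(X=1 | obs) = 1/3 / 1/2 = 2/3
P(X=2 | obs) = 1/6 / 1/2 = 1/3

P(X = 2 | obs) = 1/3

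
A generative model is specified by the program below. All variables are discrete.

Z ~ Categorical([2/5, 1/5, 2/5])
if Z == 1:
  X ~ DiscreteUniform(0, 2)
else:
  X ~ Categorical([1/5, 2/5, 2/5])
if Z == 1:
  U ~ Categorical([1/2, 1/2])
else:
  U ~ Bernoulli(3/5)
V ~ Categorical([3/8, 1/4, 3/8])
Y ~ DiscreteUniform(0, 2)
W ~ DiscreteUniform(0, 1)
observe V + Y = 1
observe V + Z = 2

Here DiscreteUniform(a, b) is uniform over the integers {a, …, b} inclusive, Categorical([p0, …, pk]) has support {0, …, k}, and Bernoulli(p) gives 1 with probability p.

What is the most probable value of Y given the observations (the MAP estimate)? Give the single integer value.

argmax_v P(Y = v | obs) = 1

Enumerate traces; 24 have nonzero weight after conditioning:
  (Z=1, X=0, U=0, V=1, Y=0, W=0) weight 1/720
  (Z=1, X=0, U=0, V=1, Y=0, W=1) weight 1/720
  (Z=1, X=0, U=1, V=1, Y=0, W=0) weight 1/720
  (Z=1, X=0, U=1, V=1, Y=0, W=1) weight 1/720
  (Z=1, X=1, U=0, V=1, Y=0, W=0) weight 1/720
  (Z=1, X=1, U=0, V=1, Y=0, W=1) weight 1/720
  (Z=1, X=1, U=1, V=1, Y=0, W=0) weight 1/720
  (Z=1, X=1, U=1, V=1, Y=0, W=1) weight 1/720
  (Z=2, X=0, U=0, V=0, Y=1, W=0) weight 1/500
  … 15 more
Group by Y:
  weight(Y=0) = 1/60
  weight(Y=1) = 1/20
Total weight = 1/60 + 1/20 = 1/15
P(Y=0 | obs) = 1/60 / 1/15 = 1/4
P(Y=1 | obs) = 1/20 / 1/15 = 3/4
argmax = 1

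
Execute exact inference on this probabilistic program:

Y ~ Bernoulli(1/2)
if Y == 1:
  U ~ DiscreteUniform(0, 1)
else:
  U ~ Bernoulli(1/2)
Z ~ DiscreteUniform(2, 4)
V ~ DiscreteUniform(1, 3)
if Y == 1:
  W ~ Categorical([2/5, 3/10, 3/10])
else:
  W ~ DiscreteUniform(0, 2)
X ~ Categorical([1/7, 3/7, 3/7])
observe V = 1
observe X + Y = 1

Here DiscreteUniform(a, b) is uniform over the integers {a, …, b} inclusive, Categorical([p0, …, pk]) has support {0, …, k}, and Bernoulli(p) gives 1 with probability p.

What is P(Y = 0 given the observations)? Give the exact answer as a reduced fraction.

P(Y = 0 | obs) = 3/4

Enumerate traces; 36 have nonzero weight after conditioning:
  (Y=0, U=0, Z=2, V=1, W=0, X=1) weight 1/252
  (Y=0, U=0, Z=2, V=1, W=1, X=1) weight 1/252
  (Y=0, U=0, Z=2, V=1, W=2, X=1) weight 1/252
  (Y=0, U=0, Z=3, V=1, W=0, X=1) weight 1/252
  (Y=0, U=0, Z=3, V=1, W=1, X=1) weight 1/252
  (Y=0, U=0, Z=3, V=1, W=2, X=1) weight 1/252
  (Y=0, U=0, Z=4, V=1, W=0, X=1) weight 1/252
  (Y=0, U=0, Z=4, V=1, W=1, X=1) weight 1/252
  (Y=1, U=0, Z=2, V=1, W=0, X=0) weight 1/630
  … 27 more
Group by Y:
  weight(Y=0) = 1/14
  weight(Y=1) = 1/42
Total weight = 1/14 + 1/42 = 2/21
P(Y=0 | obs) = 1/14 / 2/21 = 3/4
P(Y=1 | obs) = 1/42 / 2/21 = 1/4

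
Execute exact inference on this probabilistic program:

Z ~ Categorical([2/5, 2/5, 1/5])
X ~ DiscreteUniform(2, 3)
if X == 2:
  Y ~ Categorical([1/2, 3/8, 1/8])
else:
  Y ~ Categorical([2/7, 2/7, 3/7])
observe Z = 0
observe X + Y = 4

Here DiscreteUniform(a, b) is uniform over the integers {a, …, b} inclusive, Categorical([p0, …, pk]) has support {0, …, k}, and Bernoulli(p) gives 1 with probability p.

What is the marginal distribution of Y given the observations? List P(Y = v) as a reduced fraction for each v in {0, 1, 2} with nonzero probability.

Enumerate traces; 2 have nonzero weight after conditioning:
  (Z=0, X=2, Y=2) weight 1/40
  (Z=0, X=3, Y=1) weight 2/35
Group by Y:
  weight(Y=1) = 2/35
  weight(Y=2) = 1/40
Total weight = 2/35 + 1/40 = 23/280
P(Y=1 | obs) = 2/35 / 23/280 = 16/23
P(Y=2 | obs) = 1/40 / 23/280 = 7/23

P(Y=1) = 16/23, P(Y=2) = 7/23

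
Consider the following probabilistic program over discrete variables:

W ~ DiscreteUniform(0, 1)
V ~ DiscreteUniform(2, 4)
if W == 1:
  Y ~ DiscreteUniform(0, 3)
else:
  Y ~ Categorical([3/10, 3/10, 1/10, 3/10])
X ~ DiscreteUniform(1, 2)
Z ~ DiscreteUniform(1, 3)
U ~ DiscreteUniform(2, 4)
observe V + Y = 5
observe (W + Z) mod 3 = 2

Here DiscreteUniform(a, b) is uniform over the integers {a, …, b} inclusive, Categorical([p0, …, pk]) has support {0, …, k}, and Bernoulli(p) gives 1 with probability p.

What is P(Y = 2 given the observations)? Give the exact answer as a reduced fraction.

Enumerate traces; 36 have nonzero weight after conditioning:
  (W=0, V=2, Y=3, X=1, Z=2, U=2) weight 1/360
  (W=0, V=2, Y=3, X=1, Z=2, U=3) weight 1/360
  (W=0, V=2, Y=3, X=1, Z=2, U=4) weight 1/360
  (W=0, V=2, Y=3, X=2, Z=2, U=2) weight 1/360
  (W=0, V=2, Y=3, X=2, Z=2, U=3) weight 1/360
  (W=0, V=2, Y=3, X=2, Z=2, U=4) weight 1/360
  (W=0, V=3, Y=2, X=1, Z=2, U=2) weight 1/1080
  (W=0, V=3, Y=2, X=1, Z=2, U=3) weight 1/1080
  (W=0, V=4, Y=1, X=1, Z=2, U=2) weight 1/360
  … 27 more
Group by Y:
  weight(Y=1) = 11/360
  weight(Y=2) = 7/360
  weight(Y=3) = 11/360
Total weight = 11/360 + 7/360 + 11/360 = 29/360
P(Y=1 | obs) = 11/360 / 29/360 = 11/29
P(Y=2 | obs) = 7/360 / 29/360 = 7/29
P(Y=3 | obs) = 11/360 / 29/360 = 11/29

P(Y = 2 | obs) = 7/29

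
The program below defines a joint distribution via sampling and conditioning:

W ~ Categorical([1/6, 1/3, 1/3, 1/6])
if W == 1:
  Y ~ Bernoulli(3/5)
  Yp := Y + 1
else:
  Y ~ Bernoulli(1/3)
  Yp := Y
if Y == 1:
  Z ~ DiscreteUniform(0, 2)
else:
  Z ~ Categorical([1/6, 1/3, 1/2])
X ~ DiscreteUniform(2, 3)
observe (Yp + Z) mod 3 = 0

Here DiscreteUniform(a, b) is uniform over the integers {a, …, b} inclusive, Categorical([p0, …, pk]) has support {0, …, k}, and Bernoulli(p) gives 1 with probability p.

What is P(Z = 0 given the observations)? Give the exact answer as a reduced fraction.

P(Z = 0 | obs) = 5/19

Enumerate traces; 16 have nonzero weight after conditioning:
  (W=0, Y=0, Z=0, X=2) weight 1/108
  (W=0, Y=0, Z=0, X=3) weight 1/108
  (W=0, Y=1, Z=2, X=2) weight 1/108
  (W=0, Y=1, Z=2, X=3) weight 1/108
  (W=1, Y=0, Z=2, X=2) weight 1/30
  (W=1, Y=0, Z=2, X=3) weight 1/30
  (W=1, Y=1, Z=1, X=2) weight 1/30
  (W=1, Y=1, Z=1, X=3) weight 1/30
  … 8 more
Group by Z:
  weight(Z=0) = 2/27
  weight(Z=1) = 1/15
  weight(Z=2) = 19/135
Total weight = 2/27 + 1/15 + 19/135 = 38/135
P(Z=0 | obs) = 2/27 / 38/135 = 5/19
P(Z=1 | obs) = 1/15 / 38/135 = 9/38
P(Z=2 | obs) = 19/135 / 38/135 = 1/2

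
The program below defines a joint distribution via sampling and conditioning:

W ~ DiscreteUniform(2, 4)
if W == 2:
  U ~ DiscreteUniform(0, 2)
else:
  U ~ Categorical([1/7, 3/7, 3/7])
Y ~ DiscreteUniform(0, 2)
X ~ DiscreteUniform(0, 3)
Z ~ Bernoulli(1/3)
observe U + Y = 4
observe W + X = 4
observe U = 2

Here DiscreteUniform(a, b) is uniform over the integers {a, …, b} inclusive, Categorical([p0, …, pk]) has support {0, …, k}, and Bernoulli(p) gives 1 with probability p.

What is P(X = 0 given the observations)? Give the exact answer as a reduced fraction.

Enumerate traces; 6 have nonzero weight after conditioning:
  (W=2, U=2, Y=2, X=2, Z=0) weight 1/162
  (W=2, U=2, Y=2, X=2, Z=1) weight 1/324
  (W=3, U=2, Y=2, X=1, Z=0) weight 1/126
  (W=3, U=2, Y=2, X=1, Z=1) weight 1/252
  (W=4, U=2, Y=2, X=0, Z=0) weight 1/126
  (W=4, U=2, Y=2, X=0, Z=1) weight 1/252
Group by X:
  weight(X=0) = 1/84
  weight(X=1) = 1/84
  weight(X=2) = 1/108
Total weight = 1/84 + 1/84 + 1/108 = 25/756
P(X=0 | obs) = 1/84 / 25/756 = 9/25
P(X=1 | obs) = 1/84 / 25/756 = 9/25
P(X=2 | obs) = 1/108 / 25/756 = 7/25

P(X = 0 | obs) = 9/25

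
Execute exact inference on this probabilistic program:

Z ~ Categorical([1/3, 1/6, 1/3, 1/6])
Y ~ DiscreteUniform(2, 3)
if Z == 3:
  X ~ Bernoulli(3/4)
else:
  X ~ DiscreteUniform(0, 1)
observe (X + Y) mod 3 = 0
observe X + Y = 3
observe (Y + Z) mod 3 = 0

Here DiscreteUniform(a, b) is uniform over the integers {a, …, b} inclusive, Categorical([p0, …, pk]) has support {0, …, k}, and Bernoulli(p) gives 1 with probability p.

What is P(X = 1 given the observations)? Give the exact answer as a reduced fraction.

P(X = 1 | obs) = 2/7

Enumerate traces; 3 have nonzero weight after conditioning:
  (Z=0, Y=3, X=0) weight 1/12
  (Z=1, Y=2, X=1) weight 1/24
  (Z=3, Y=3, X=0) weight 1/48
Group by X:
  weight(X=0) = 5/48
  weight(X=1) = 1/24
Total weight = 5/48 + 1/24 = 7/48
P(X=0 | obs) = 5/48 / 7/48 = 5/7
P(X=1 | obs) = 1/24 / 7/48 = 2/7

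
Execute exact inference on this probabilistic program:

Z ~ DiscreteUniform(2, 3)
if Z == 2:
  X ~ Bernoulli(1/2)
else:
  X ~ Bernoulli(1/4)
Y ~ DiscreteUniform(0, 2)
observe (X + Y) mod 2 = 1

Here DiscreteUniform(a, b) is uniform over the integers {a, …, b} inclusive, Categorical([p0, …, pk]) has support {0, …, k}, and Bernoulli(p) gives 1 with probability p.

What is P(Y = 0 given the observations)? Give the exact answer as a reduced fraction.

Enumerate traces; 6 have nonzero weight after conditioning:
  (Z=2, X=0, Y=1) weight 1/12
  (Z=2, X=1, Y=0) weight 1/12
  (Z=2, X=1, Y=2) weight 1/12
  (Z=3, X=0, Y=1) weight 1/8
  (Z=3, X=1, Y=0) weight 1/24
  (Z=3, X=1, Y=2) weight 1/24
Group by Y:
  weight(Y=0) = 1/8
  weight(Y=1) = 5/24
  weight(Y=2) = 1/8
Total weight = 1/8 + 5/24 + 1/8 = 11/24
P(Y=0 | obs) = 1/8 / 11/24 = 3/11
P(Y=1 | obs) = 5/24 / 11/24 = 5/11
P(Y=2 | obs) = 1/8 / 11/24 = 3/11

P(Y = 0 | obs) = 3/11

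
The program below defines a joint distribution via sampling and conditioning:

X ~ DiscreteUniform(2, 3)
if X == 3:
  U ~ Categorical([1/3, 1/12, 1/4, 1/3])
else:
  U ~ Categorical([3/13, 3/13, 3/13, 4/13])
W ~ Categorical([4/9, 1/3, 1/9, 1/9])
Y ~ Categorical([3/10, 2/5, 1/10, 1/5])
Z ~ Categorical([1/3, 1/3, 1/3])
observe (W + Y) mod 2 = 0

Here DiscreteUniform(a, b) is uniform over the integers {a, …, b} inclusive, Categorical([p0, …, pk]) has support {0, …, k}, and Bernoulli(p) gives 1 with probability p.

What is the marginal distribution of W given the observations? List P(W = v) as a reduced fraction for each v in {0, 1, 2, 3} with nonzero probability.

Enumerate traces; 192 have nonzero weight after conditioning:
  (X=2, U=0, W=0, Y=0, Z=0) weight 1/195
  (X=2, U=0, W=0, Y=0, Z=1) weight 1/195
  (X=2, U=0, W=0, Y=0, Z=2) weight 1/195
  (X=2, U=0, W=0, Y=2, Z=0) weight 1/585
  (X=2, U=0, W=0, Y=2, Z=1) weight 1/585
  (X=2, U=0, W=0, Y=2, Z=2) weight 1/585
  (X=2, U=0, W=1, Y=1, Z=0) weight 1/195
  (X=2, U=0, W=1, Y=1, Z=1) weight 1/195
  (X=2, U=0, W=2, Y=0, Z=0) weight 1/780
  (X=2, U=0, W=3, Y=1, Z=0) weight 1/585
  … 182 more
Group by W:
  weight(W=0) = 8/45
  weight(W=1) = 1/5
  weight(W=2) = 2/45
  weight(W=3) = 1/15
Total weight = 8/45 + 1/5 + 2/45 + 1/15 = 22/45
P(W=0 | obs) = 8/45 / 22/45 = 4/11
P(W=1 | obs) = 1/5 / 22/45 = 9/22
P(W=2 | obs) = 2/45 / 22/45 = 1/11
P(W=3 | obs) = 1/15 / 22/45 = 3/22

P(W=0) = 4/11, P(W=1) = 9/22, P(W=2) = 1/11, P(W=3) = 3/22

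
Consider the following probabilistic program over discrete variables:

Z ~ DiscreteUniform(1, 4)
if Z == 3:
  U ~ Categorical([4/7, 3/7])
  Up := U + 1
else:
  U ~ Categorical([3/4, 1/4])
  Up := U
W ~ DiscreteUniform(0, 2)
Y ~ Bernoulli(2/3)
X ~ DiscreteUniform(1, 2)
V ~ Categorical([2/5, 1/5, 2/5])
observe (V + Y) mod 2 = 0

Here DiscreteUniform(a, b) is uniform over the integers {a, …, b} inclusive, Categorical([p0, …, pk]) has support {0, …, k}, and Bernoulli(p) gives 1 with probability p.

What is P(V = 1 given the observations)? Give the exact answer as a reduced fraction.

P(V = 1 | obs) = 1/3

Enumerate traces; 144 have nonzero weight after conditioning:
  (Z=1, U=0, W=0, Y=0, X=1, V=0) weight 1/240
  (Z=1, U=0, W=0, Y=0, X=1, V=2) weight 1/240
  (Z=1, U=0, W=0, Y=0, X=2, V=0) weight 1/240
  (Z=1, U=0, W=0, Y=0, X=2, V=2) weight 1/240
  (Z=1, U=0, W=0, Y=1, X=1, V=1) weight 1/240
  (Z=1, U=0, W=0, Y=1, X=2, V=1) weight 1/240
  (Z=1, U=0, W=1, Y=0, X=1, V=0) weight 1/240
  (Z=1, U=0, W=1, Y=0, X=1, V=2) weight 1/240
  … 136 more
Group by V:
  weight(V=0) = 2/15
  weight(V=1) = 2/15
  weight(V=2) = 2/15
Total weight = 2/15 + 2/15 + 2/15 = 2/5
P(V=0 | obs) = 2/15 / 2/5 = 1/3
P(V=1 | obs) = 2/15 / 2/5 = 1/3
P(V=2 | obs) = 2/15 / 2/5 = 1/3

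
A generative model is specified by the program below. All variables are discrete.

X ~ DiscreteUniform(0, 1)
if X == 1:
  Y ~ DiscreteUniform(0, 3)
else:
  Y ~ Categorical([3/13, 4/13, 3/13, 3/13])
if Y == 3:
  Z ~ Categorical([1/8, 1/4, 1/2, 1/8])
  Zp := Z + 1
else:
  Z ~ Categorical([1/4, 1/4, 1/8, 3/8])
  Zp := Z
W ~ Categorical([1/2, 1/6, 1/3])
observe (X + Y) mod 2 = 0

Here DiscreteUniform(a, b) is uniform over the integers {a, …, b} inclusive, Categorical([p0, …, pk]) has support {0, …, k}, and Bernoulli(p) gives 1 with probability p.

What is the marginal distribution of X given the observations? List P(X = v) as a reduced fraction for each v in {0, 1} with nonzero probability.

Enumerate traces; 48 have nonzero weight after conditioning:
  (X=0, Y=0, Z=0, W=0) weight 3/208
  (X=0, Y=0, Z=0, W=1) weight 1/208
  (X=0, Y=0, Z=0, W=2) weight 1/104
  (X=0, Y=0, Z=1, W=0) weight 3/208
  (X=0, Y=0, Z=1, W=1) weight 1/208
  (X=0, Y=0, Z=1, W=2) weight 1/104
  (X=0, Y=0, Z=2, W=0) weight 3/416
  (X=0, Y=0, Z=2, W=1) weight 1/416
  (X=1, Y=1, Z=0, W=0) weight 1/64
  … 39 more
Group by X:
  weight(X=0) = 3/13
  weight(X=1) = 1/4
Total weight = 3/13 + 1/4 = 25/52
P(X=0 | obs) = 3/13 / 25/52 = 12/25
P(X=1 | obs) = 1/4 / 25/52 = 13/25

P(X=0) = 12/25, P(X=1) = 13/25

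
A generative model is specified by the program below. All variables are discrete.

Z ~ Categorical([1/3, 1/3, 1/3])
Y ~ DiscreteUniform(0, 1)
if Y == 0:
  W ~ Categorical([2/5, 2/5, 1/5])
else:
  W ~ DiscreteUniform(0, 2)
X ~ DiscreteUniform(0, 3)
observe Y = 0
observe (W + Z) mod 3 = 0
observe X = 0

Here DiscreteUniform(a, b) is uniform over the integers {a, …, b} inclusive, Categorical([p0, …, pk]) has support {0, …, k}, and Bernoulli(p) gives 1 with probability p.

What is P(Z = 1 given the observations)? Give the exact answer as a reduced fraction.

Enumerate traces; 3 have nonzero weight after conditioning:
  (Z=0, Y=0, W=0, X=0) weight 1/60
  (Z=1, Y=0, W=2, X=0) weight 1/120
  (Z=2, Y=0, W=1, X=0) weight 1/60
Group by Z:
  weight(Z=0) = 1/60
  weight(Z=1) = 1/120
  weight(Z=2) = 1/60
Total weight = 1/60 + 1/120 + 1/60 = 1/24
P(Z=0 | obs) = 1/60 / 1/24 = 2/5
P(Z=1 | obs) = 1/120 / 1/24 = 1/5
P(Z=2 | obs) = 1/60 / 1/24 = 2/5

P(Z = 1 | obs) = 1/5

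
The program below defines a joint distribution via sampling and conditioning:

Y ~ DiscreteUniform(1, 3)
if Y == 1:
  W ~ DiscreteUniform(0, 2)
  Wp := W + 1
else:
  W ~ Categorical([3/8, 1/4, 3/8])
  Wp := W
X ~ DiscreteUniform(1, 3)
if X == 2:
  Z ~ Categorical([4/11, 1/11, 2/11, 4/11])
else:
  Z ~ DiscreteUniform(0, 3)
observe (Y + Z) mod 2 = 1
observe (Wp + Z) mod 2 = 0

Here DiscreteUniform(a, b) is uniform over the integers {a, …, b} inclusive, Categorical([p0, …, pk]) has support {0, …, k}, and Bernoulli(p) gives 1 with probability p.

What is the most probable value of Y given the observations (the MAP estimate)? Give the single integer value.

Enumerate traces; 24 have nonzero weight after conditioning:
  (Y=1, W=1, X=1, Z=0) weight 1/108
  (Y=1, W=1, X=1, Z=2) weight 1/108
  (Y=1, W=1, X=2, Z=0) weight 4/297
  (Y=1, W=1, X=2, Z=2) weight 2/297
  (Y=1, W=1, X=3, Z=0) weight 1/108
  (Y=1, W=1, X=3, Z=2) weight 1/108
  (Y=2, W=1, X=1, Z=1) weight 1/144
  (Y=2, W=1, X=1, Z=3) weight 1/144
  (Y=3, W=0, X=1, Z=0) weight 1/96
  … 15 more
Group by Y:
  weight(Y=1) = 17/297
  weight(Y=2) = 4/99
  weight(Y=3) = 17/132
Total weight = 17/297 + 4/99 + 17/132 = 269/1188
P(Y=1 | obs) = 17/297 / 269/1188 = 68/269
P(Y=2 | obs) = 4/99 / 269/1188 = 48/269
P(Y=3 | obs) = 17/132 / 269/1188 = 153/269
argmax = 3

argmax_v P(Y = v | obs) = 3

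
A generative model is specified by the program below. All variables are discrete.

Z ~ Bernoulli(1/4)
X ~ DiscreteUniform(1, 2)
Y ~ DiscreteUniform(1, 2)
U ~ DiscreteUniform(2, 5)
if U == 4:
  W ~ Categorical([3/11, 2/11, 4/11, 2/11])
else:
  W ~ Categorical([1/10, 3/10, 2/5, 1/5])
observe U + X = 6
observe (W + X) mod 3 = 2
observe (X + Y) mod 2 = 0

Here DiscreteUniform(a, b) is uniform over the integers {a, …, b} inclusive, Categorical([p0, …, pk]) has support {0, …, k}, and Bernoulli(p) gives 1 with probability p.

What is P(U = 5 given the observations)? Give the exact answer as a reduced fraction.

P(U = 5 | obs) = 33/83

Enumerate traces; 6 have nonzero weight after conditioning:
  (Z=0, X=1, Y=1, U=5, W=1) weight 9/640
  (Z=0, X=2, Y=2, U=4, W=0) weight 9/704
  (Z=0, X=2, Y=2, U=4, W=3) weight 3/352
  (Z=1, X=1, Y=1, U=5, W=1) weight 3/640
  (Z=1, X=2, Y=2, U=4, W=0) weight 3/704
  (Z=1, X=2, Y=2, U=4, W=3) weight 1/352
Group by U:
  weight(U=4) = 5/176
  weight(U=5) = 3/160
Total weight = 5/176 + 3/160 = 83/1760
P(U=4 | obs) = 5/176 / 83/1760 = 50/83
P(U=5 | obs) = 3/160 / 83/1760 = 33/83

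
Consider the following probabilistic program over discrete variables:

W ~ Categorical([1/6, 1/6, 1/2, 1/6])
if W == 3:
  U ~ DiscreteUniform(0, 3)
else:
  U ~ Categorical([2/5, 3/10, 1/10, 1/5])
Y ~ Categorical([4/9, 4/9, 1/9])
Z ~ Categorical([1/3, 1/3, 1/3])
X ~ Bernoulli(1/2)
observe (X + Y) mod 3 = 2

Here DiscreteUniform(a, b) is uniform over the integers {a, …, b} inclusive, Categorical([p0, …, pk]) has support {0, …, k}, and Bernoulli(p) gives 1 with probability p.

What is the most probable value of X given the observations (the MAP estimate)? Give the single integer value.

Enumerate traces; 96 have nonzero weight after conditioning:
  (W=0, U=0, Y=1, Z=0, X=1) weight 2/405
  (W=0, U=0, Y=1, Z=1, X=1) weight 2/405
  (W=0, U=0, Y=1, Z=2, X=1) weight 2/405
  (W=0, U=0, Y=2, Z=0, X=0) weight 1/810
  (W=0, U=0, Y=2, Z=1, X=0) weight 1/810
  (W=0, U=0, Y=2, Z=2, X=0) weight 1/810
  (W=0, U=1, Y=1, Z=0, X=1) weight 1/270
  (W=0, U=1, Y=1, Z=1, X=1) weight 1/270
  … 88 more
Group by X:
  weight(X=0) = 1/18
  weight(X=1) = 2/9
Total weight = 1/18 + 2/9 = 5/18
P(X=0 | obs) = 1/18 / 5/18 = 1/5
P(X=1 | obs) = 2/9 / 5/18 = 4/5
argmax = 1

argmax_v P(X = v | obs) = 1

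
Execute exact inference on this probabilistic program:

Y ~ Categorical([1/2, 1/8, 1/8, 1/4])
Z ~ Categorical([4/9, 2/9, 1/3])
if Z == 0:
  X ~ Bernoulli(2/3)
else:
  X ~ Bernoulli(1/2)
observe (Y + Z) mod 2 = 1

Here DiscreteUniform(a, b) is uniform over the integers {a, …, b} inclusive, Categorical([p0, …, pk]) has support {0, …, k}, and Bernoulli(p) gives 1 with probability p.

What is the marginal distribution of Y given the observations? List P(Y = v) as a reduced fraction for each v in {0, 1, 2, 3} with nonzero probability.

Enumerate traces; 12 have nonzero weight after conditioning:
  (Y=0, Z=1, X=0) weight 1/18
  (Y=0, Z=1, X=1) weight 1/18
  (Y=1, Z=0, X=0) weight 1/54
  (Y=1, Z=0, X=1) weight 1/27
  (Y=1, Z=2, X=0) weight 1/48
  (Y=1, Z=2, X=1) weight 1/48
  (Y=2, Z=1, X=0) weight 1/72
  (Y=2, Z=1, X=1) weight 1/72
  (Y=3, Z=0, X=0) weight 1/27
  … 3 more
Group by Y:
  weight(Y=0) = 1/9
  weight(Y=1) = 7/72
  weight(Y=2) = 1/36
  weight(Y=3) = 7/36
Total weight = 1/9 + 7/72 + 1/36 + 7/36 = 31/72
P(Y=0 | obs) = 1/9 / 31/72 = 8/31
P(Y=1 | obs) = 7/72 / 31/72 = 7/31
P(Y=2 | obs) = 1/36 / 31/72 = 2/31
P(Y=3 | obs) = 7/36 / 31/72 = 14/31

P(Y=0) = 8/31, P(Y=1) = 7/31, P(Y=2) = 2/31, P(Y=3) = 14/31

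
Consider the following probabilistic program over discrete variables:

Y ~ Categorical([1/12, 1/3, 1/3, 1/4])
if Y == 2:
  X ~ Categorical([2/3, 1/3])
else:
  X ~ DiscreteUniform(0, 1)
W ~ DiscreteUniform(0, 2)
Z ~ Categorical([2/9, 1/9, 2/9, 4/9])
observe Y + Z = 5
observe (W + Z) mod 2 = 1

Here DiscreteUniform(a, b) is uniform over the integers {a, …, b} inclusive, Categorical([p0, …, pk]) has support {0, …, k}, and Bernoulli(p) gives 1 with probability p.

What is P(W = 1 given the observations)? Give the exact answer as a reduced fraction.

P(W = 1 | obs) = 3/19

Enumerate traces; 6 have nonzero weight after conditioning:
  (Y=2, X=0, W=0, Z=3) weight 8/243
  (Y=2, X=0, W=2, Z=3) weight 8/243
  (Y=2, X=1, W=0, Z=3) weight 4/243
  (Y=2, X=1, W=2, Z=3) weight 4/243
  (Y=3, X=0, W=1, Z=2) weight 1/108
  (Y=3, X=1, W=1, Z=2) weight 1/108
Group by W:
  weight(W=0) = 4/81
  weight(W=1) = 1/54
  weight(W=2) = 4/81
Total weight = 4/81 + 1/54 + 4/81 = 19/162
P(W=0 | obs) = 4/81 / 19/162 = 8/19
P(W=1 | obs) = 1/54 / 19/162 = 3/19
P(W=2 | obs) = 4/81 / 19/162 = 8/19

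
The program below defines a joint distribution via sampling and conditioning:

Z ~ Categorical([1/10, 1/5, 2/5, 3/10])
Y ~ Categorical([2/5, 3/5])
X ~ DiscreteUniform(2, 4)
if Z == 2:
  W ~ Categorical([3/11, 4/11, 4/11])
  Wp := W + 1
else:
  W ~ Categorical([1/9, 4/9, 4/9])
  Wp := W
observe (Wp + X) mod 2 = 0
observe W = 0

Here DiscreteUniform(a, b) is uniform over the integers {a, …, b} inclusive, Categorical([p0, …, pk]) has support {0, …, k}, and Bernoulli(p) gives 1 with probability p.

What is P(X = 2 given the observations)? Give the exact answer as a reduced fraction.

P(X = 2 | obs) = 11/40

Enumerate traces; 14 have nonzero weight after conditioning:
  (Z=0, Y=0, X=2, W=0) weight 1/675
  (Z=0, Y=0, X=4, W=0) weight 1/675
  (Z=0, Y=1, X=2, W=0) weight 1/450
  (Z=0, Y=1, X=4, W=0) weight 1/450
  (Z=1, Y=0, X=2, W=0) weight 2/675
  (Z=1, Y=0, X=4, W=0) weight 2/675
  (Z=1, Y=1, X=2, W=0) weight 1/225
  (Z=1, Y=1, X=4, W=0) weight 1/225
  (Z=2, Y=0, X=3, W=0) weight 4/275
  … 5 more
Group by X:
  weight(X=2) = 1/45
  weight(X=3) = 2/55
  weight(X=4) = 1/45
Total weight = 1/45 + 2/55 + 1/45 = 8/99
P(X=2 | obs) = 1/45 / 8/99 = 11/40
P(X=3 | obs) = 2/55 / 8/99 = 9/20
P(X=4 | obs) = 1/45 / 8/99 = 11/40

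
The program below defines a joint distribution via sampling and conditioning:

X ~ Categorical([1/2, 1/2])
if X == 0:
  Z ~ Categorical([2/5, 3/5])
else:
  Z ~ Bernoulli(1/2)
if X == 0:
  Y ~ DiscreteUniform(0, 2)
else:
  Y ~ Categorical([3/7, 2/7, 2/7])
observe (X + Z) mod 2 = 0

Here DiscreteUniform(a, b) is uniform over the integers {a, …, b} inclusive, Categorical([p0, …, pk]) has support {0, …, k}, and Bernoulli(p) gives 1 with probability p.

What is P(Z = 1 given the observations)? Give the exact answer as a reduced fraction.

Enumerate traces; 6 have nonzero weight after conditioning:
  (X=0, Z=0, Y=0) weight 1/15
  (X=0, Z=0, Y=1) weight 1/15
  (X=0, Z=0, Y=2) weight 1/15
  (X=1, Z=1, Y=0) weight 3/28
  (X=1, Z=1, Y=1) weight 1/14
  (X=1, Z=1, Y=2) weight 1/14
Group by Z:
  weight(Z=0) = 1/5
  weight(Z=1) = 1/4
Total weight = 1/5 + 1/4 = 9/20
P(Z=0 | obs) = 1/5 / 9/20 = 4/9
P(Z=1 | obs) = 1/4 / 9/20 = 5/9

P(Z = 1 | obs) = 5/9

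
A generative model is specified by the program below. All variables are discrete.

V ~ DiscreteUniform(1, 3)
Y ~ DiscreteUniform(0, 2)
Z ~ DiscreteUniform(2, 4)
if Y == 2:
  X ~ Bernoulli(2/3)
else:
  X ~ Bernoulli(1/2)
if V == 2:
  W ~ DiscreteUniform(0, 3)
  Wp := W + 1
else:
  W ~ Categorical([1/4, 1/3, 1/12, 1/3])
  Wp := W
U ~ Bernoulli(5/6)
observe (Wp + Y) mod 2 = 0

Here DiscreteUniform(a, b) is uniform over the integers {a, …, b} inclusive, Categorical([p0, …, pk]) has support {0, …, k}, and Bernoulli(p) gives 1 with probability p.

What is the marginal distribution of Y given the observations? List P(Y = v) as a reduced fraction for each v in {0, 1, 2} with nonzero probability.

Enumerate traces; 216 have nonzero weight after conditioning:
  (V=1, Y=0, Z=2, X=0, W=0, U=0) weight 1/1296
  (V=1, Y=0, Z=2, X=0, W=0, U=1) weight 5/1296
  (V=1, Y=0, Z=2, X=0, W=2, U=0) weight 1/3888
  (V=1, Y=0, Z=2, X=0, W=2, U=1) weight 5/3888
  (V=1, Y=0, Z=2, X=1, W=0, U=0) weight 1/1296
  (V=1, Y=0, Z=2, X=1, W=0, U=1) weight 5/1296
  (V=1, Y=0, Z=2, X=1, W=2, U=0) weight 1/3888
  (V=1, Y=0, Z=2, X=1, W=2, U=1) weight 5/3888
  (V=1, Y=1, Z=2, X=0, W=1, U=0) weight 1/972
  (V=1, Y=2, Z=2, X=0, W=0, U=0) weight 1/1944
  … 206 more
Group by Y:
  weight(Y=0) = 7/54
  weight(Y=1) = 11/54
  weight(Y=2) = 7/54
Total weight = 7/54 + 11/54 + 7/54 = 25/54
P(Y=0 | obs) = 7/54 / 25/54 = 7/25
P(Y=1 | obs) = 11/54 / 25/54 = 11/25
P(Y=2 | obs) = 7/54 / 25/54 = 7/25

P(Y=0) = 7/25, P(Y=1) = 11/25, P(Y=2) = 7/25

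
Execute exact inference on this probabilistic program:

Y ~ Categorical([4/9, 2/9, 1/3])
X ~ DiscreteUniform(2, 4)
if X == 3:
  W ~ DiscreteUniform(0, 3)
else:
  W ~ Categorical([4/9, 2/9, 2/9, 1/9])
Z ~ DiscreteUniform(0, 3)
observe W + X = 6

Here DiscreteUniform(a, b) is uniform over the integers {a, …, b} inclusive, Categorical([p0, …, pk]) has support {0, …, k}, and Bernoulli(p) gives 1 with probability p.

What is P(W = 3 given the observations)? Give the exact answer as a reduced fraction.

P(W = 3 | obs) = 9/17

Enumerate traces; 24 have nonzero weight after conditioning:
  (Y=0, X=3, W=3, Z=0) weight 1/108
  (Y=0, X=3, W=3, Z=1) weight 1/108
  (Y=0, X=3, W=3, Z=2) weight 1/108
  (Y=0, X=3, W=3, Z=3) weight 1/108
  (Y=0, X=4, W=2, Z=0) weight 2/243
  (Y=0, X=4, W=2, Z=1) weight 2/243
  (Y=0, X=4, W=2, Z=2) weight 2/243
  (Y=0, X=4, W=2, Z=3) weight 2/243
  … 16 more
Group by W:
  weight(W=2) = 2/27
  weight(W=3) = 1/12
Total weight = 2/27 + 1/12 = 17/108
P(W=2 | obs) = 2/27 / 17/108 = 8/17
P(W=3 | obs) = 1/12 / 17/108 = 9/17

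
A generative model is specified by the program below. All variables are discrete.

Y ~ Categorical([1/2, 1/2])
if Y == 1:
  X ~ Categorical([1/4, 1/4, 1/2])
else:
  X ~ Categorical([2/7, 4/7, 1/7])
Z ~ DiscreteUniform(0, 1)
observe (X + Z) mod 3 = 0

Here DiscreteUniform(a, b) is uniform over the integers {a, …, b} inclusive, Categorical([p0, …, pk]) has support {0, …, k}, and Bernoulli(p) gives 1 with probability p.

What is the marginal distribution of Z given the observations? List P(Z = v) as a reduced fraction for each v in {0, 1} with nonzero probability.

P(Z=0) = 5/11, P(Z=1) = 6/11

Enumerate traces; 4 have nonzero weight after conditioning:
  (Y=0, X=0, Z=0) weight 1/14
  (Y=0, X=2, Z=1) weight 1/28
  (Y=1, X=0, Z=0) weight 1/16
  (Y=1, X=2, Z=1) weight 1/8
Group by Z:
  weight(Z=0) = 15/112
  weight(Z=1) = 9/56
Total weight = 15/112 + 9/56 = 33/112
P(Z=0 | obs) = 15/112 / 33/112 = 5/11
P(Z=1 | obs) = 9/56 / 33/112 = 6/11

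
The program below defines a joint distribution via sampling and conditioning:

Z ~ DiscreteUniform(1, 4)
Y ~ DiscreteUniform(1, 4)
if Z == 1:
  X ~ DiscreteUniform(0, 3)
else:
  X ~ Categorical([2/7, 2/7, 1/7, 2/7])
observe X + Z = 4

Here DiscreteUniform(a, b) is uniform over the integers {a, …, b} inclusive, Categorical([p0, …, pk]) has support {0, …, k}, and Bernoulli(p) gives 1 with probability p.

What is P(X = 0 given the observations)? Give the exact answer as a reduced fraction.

Enumerate traces; 16 have nonzero weight after conditioning:
  (Z=1, Y=1, X=3) weight 1/64
  (Z=1, Y=2, X=3) weight 1/64
  (Z=1, Y=3, X=3) weight 1/64
  (Z=1, Y=4, X=3) weight 1/64
  (Z=2, Y=1, X=2) weight 1/112
  (Z=2, Y=2, X=2) weight 1/112
  (Z=2, Y=3, X=2) weight 1/112
  (Z=2, Y=4, X=2) weight 1/112
  (Z=3, Y=1, X=1) weight 1/56
  (Z=4, Y=1, X=0) weight 1/56
  … 6 more
Group by X:
  weight(X=0) = 1/14
  weight(X=1) = 1/14
  weight(X=2) = 1/28
  weight(X=3) = 1/16
Total weight = 1/14 + 1/14 + 1/28 + 1/16 = 27/112
P(X=0 | obs) = 1/14 / 27/112 = 8/27
P(X=1 | obs) = 1/14 / 27/112 = 8/27
P(X=2 | obs) = 1/28 / 27/112 = 4/27
P(X=3 | obs) = 1/16 / 27/112 = 7/27

P(X = 0 | obs) = 8/27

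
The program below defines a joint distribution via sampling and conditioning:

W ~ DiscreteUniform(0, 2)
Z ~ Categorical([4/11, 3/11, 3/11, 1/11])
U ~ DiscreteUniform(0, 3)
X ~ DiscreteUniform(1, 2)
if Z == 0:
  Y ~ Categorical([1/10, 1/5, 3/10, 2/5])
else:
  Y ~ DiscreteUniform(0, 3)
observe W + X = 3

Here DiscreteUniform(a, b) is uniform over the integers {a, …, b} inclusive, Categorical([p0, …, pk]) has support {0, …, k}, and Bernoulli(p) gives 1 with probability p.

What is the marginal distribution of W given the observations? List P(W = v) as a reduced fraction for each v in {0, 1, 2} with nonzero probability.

P(W=1) = 1/2, P(W=2) = 1/2

Enumerate traces; 128 have nonzero weight after conditioning:
  (W=1, Z=0, U=0, X=2, Y=0) weight 1/660
  (W=1, Z=0, U=0, X=2, Y=1) weight 1/330
  (W=1, Z=0, U=0, X=2, Y=2) weight 1/220
  (W=1, Z=0, U=0, X=2, Y=3) weight 1/165
  (W=1, Z=0, U=1, X=2, Y=0) weight 1/660
  (W=1, Z=0, U=1, X=2, Y=1) weight 1/330
  (W=1, Z=0, U=1, X=2, Y=2) weight 1/220
  (W=1, Z=0, U=1, X=2, Y=3) weight 1/165
  (W=2, Z=0, U=0, X=1, Y=0) weight 1/660
  … 119 more
Group by W:
  weight(W=1) = 1/6
  weight(W=2) = 1/6
Total weight = 1/6 + 1/6 = 1/3
P(W=1 | obs) = 1/6 / 1/3 = 1/2
P(W=2 | obs) = 1/6 / 1/3 = 1/2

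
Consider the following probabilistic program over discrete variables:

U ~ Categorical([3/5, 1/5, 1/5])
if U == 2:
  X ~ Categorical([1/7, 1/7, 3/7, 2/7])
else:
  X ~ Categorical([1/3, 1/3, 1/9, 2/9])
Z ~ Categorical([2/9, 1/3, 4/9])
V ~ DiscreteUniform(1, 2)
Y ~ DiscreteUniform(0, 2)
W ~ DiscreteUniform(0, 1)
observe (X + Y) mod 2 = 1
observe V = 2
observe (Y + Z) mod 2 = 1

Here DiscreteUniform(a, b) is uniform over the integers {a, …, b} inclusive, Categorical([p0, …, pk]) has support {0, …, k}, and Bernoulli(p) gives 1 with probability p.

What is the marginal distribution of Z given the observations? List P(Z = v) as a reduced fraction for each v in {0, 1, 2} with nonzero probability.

P(Z=0) = 148/945, P(Z=1) = 167/315, P(Z=2) = 296/945

Enumerate traces; 48 have nonzero weight after conditioning:
  (U=0, X=0, Z=0, V=2, Y=1, W=0) weight 1/270
  (U=0, X=0, Z=0, V=2, Y=1, W=1) weight 1/270
  (U=0, X=0, Z=2, V=2, Y=1, W=0) weight 1/135
  (U=0, X=0, Z=2, V=2, Y=1, W=1) weight 1/135
  (U=0, X=1, Z=1, V=2, Y=0, W=0) weight 1/180
  (U=0, X=1, Z=1, V=2, Y=0, W=1) weight 1/180
  (U=0, X=1, Z=1, V=2, Y=2, W=0) weight 1/180
  (U=0, X=1, Z=1, V=2, Y=2, W=1) weight 1/180
  … 40 more
Group by Z:
  weight(Z=0) = 148/8505
  weight(Z=1) = 167/2835
  weight(Z=2) = 296/8505
Total weight = 148/8505 + 167/2835 + 296/8505 = 1/9
P(Z=0 | obs) = 148/8505 / 1/9 = 148/945
P(Z=1 | obs) = 167/2835 / 1/9 = 167/315
P(Z=2 | obs) = 296/8505 / 1/9 = 296/945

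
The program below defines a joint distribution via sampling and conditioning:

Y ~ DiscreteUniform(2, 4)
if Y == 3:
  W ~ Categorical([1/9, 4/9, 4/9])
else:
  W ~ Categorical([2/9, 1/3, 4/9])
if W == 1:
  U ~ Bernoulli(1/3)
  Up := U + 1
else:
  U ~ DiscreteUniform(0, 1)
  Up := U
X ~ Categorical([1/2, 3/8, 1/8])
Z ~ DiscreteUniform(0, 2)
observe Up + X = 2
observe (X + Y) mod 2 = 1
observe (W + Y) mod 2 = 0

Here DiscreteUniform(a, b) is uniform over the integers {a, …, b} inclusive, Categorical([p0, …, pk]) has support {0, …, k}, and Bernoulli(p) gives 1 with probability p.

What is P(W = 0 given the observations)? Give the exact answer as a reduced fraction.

Enumerate traces; 15 have nonzero weight after conditioning:
  (Y=2, W=0, U=1, X=1, Z=0) weight 1/216
  (Y=2, W=0, U=1, X=1, Z=1) weight 1/216
  (Y=2, W=0, U=1, X=1, Z=2) weight 1/216
  (Y=2, W=2, U=1, X=1, Z=0) weight 1/108
  (Y=2, W=2, U=1, X=1, Z=1) weight 1/108
  (Y=2, W=2, U=1, X=1, Z=2) weight 1/108
  (Y=3, W=1, U=1, X=0, Z=0) weight 2/243
  (Y=3, W=1, U=1, X=0, Z=1) weight 2/243
  … 7 more
Group by W:
  weight(W=0) = 1/36
  weight(W=1) = 2/81
  weight(W=2) = 1/18
Total weight = 1/36 + 2/81 + 1/18 = 35/324
P(W=0 | obs) = 1/36 / 35/324 = 9/35
P(W=1 | obs) = 2/81 / 35/324 = 8/35
P(W=2 | obs) = 1/18 / 35/324 = 18/35

P(W = 0 | obs) = 9/35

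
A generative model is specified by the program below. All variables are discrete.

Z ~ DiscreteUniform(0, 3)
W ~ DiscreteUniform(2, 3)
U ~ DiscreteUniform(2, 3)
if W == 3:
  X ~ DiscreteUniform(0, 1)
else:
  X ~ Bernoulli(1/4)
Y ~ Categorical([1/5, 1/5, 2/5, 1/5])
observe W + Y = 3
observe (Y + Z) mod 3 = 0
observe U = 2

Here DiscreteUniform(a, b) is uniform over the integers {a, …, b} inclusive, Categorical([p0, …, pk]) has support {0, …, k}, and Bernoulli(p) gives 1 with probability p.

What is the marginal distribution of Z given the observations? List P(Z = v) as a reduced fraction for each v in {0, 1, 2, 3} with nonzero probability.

Enumerate traces; 6 have nonzero weight after conditioning:
  (Z=0, W=3, U=2, X=0, Y=0) weight 1/160
  (Z=0, W=3, U=2, X=1, Y=0) weight 1/160
  (Z=2, W=2, U=2, X=0, Y=1) weight 3/320
  (Z=2, W=2, U=2, X=1, Y=1) weight 1/320
  (Z=3, W=3, U=2, X=0, Y=0) weight 1/160
  (Z=3, W=3, U=2, X=1, Y=0) weight 1/160
Group by Z:
  weight(Z=0) = 1/80
  weight(Z=2) = 1/80
  weight(Z=3) = 1/80
Total weight = 1/80 + 1/80 + 1/80 = 3/80
P(Z=0 | obs) = 1/80 / 3/80 = 1/3
P(Z=2 | obs) = 1/80 / 3/80 = 1/3
P(Z=3 | obs) = 1/80 / 3/80 = 1/3

P(Z=0) = 1/3, P(Z=2) = 1/3, P(Z=3) = 1/3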